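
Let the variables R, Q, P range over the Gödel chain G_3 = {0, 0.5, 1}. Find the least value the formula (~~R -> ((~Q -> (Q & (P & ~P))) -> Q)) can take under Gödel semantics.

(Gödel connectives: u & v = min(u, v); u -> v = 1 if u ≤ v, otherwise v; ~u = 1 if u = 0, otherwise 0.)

The minimum is attained at R = 0.5, Q = 0.5, P = 0:
  ~R: Gödel ¬ of 0.5 = 0 (operand ≠ 0)
  ~~R: Gödel ¬ of 0 = 1 (operand is 0)
  ~Q: Gödel ¬ of 0.5 = 0 (operand ≠ 0)
  ~P: Gödel ¬ of 0 = 1 (operand is 0)
  (P & ~P) = min(0, 1) = 0
  (Q & (P & ~P)) = min(0.5, 0) = 0
  (~Q -> (Q & (P & ~P))): 0 ≤ 0, so result = 1
  ((~Q -> (Q & (P & ~P))) -> Q): 1 > 0.5, so result = 0.5
  (~~R -> ((~Q -> (Q & (P & ~P))) -> Q)): 1 > 0.5, so result = 0.5
Checking all 27 assignments confirms none give a value below 0.50.

0.50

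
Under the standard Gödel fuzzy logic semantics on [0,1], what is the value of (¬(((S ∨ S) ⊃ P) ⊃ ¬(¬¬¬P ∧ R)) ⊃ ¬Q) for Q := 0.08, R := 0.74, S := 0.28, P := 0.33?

(S ∨ S) = max(0.28, 0.28) = 0.28
((S ∨ S) ⊃ P): 0.28 ≤ 0.33, so result = 1
¬P: Gödel ¬ of 0.33 = 0 (operand ≠ 0)
¬¬P: Gödel ¬ of 0 = 1 (operand is 0)
¬¬¬P: Gödel ¬ of 1 = 0 (operand ≠ 0)
(¬¬¬P ∧ R) = min(0, 0.74) = 0
¬(¬¬¬P ∧ R): Gödel ¬ of 0 = 1 (operand is 0)
(((S ∨ S) ⊃ P) ⊃ ¬(¬¬¬P ∧ R)): 1 ≤ 1, so result = 1
¬(((S ∨ S) ⊃ P) ⊃ ¬(¬¬¬P ∧ R)): Gödel ¬ of 1 = 0 (operand ≠ 0)
¬Q: Gödel ¬ of 0.08 = 0 (operand ≠ 0)
(¬(((S ∨ S) ⊃ P) ⊃ ¬(¬¬¬P ∧ R)) ⊃ ¬Q): 0 ≤ 0, so result = 1

1.00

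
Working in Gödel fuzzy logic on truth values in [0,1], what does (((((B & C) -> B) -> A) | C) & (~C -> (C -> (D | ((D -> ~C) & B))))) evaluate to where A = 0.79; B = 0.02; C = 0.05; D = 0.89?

(B & C) = min(0.02, 0.05) = 0.02
((B & C) -> B): 0.02 ≤ 0.02, so result = 1
(((B & C) -> B) -> A): 1 > 0.79, so result = 0.79
((((B & C) -> B) -> A) | C) = max(0.79, 0.05) = 0.79
~C: Gödel ¬ of 0.05 = 0 (operand ≠ 0)
~C: Gödel ¬ of 0.05 = 0 (operand ≠ 0)
(D -> ~C): 0.89 > 0, so result = 0
((D -> ~C) & B) = min(0, 0.02) = 0
(D | ((D -> ~C) & B)) = max(0.89, 0) = 0.89
(C -> (D | ((D -> ~C) & B))): 0.05 ≤ 0.89, so result = 1
(~C -> (C -> (D | ((D -> ~C) & B)))): 0 ≤ 1, so result = 1
(((((B & C) -> B) -> A) | C) & (~C -> (C -> (D | ((D -> ~C) & B))))) = min(0.79, 1) = 0.79

0.79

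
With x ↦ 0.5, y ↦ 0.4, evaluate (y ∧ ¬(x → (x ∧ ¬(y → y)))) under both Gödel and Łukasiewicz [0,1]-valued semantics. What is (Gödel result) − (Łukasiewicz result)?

0.00

Gödel evaluation:
  (y → y): 0.4 ≤ 0.4, so result = 1
  ¬(y → y): Gödel ¬ of 1 = 0 (operand ≠ 0)
  (x ∧ ¬(y → y)) = min(0.5, 0) = 0
  (x → (x ∧ ¬(y → y))): 0.5 > 0, so result = 0
  ¬(x → (x ∧ ¬(y → y))): Gödel ¬ of 0 = 1 (operand is 0)
  (y ∧ ¬(x → (x ∧ ¬(y → y)))) = min(0.4, 1) = 0.4
  Gödel value = 0.4
Łukasiewicz evaluation:
  (y → y): min(1, 1 − 0.4 + 0.4) = 1
  ¬(y → y): Łukasiewicz ¬ gives 1 − 1 = 0
  (x ∧ ¬(y → y)) = min(0.5, 0) = 0
  (x → (x ∧ ¬(y → y))): min(1, 1 − 0.5 + 0) = 0.5
  ¬(x → (x ∧ ¬(y → y))): Łukasiewicz ¬ gives 1 − 0.5 = 0.5
  (y ∧ ¬(x → (x ∧ ¬(y → y)))) = min(0.4, 0.5) = 0.4
  Łukasiewicz value = 0.4
Difference: 0.4 − 0.4 = 0.00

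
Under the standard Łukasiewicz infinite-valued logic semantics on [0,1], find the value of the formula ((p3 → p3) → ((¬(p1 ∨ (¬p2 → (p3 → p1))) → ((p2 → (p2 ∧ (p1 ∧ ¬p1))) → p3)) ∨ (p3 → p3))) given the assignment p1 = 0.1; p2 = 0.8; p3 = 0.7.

1.00

(p3 → p3): min(1, 1 − 0.7 + 0.7) = 1
¬p2: Łukasiewicz ¬ gives 1 − 0.8 = 0.2
(p3 → p1): min(1, 1 − 0.7 + 0.1) = 0.4
(¬p2 → (p3 → p1)): min(1, 1 − 0.2 + 0.4) = 1
(p1 ∨ (¬p2 → (p3 → p1))) = max(0.1, 1) = 1
¬(p1 ∨ (¬p2 → (p3 → p1))): Łukasiewicz ¬ gives 1 − 1 = 0
¬p1: Łukasiewicz ¬ gives 1 − 0.1 = 0.9
(p1 ∧ ¬p1) = min(0.1, 0.9) = 0.1
(p2 ∧ (p1 ∧ ¬p1)) = min(0.8, 0.1) = 0.1
(p2 → (p2 ∧ (p1 ∧ ¬p1))): min(1, 1 − 0.8 + 0.1) = 0.3
((p2 → (p2 ∧ (p1 ∧ ¬p1))) → p3): min(1, 1 − 0.3 + 0.7) = 1
(¬(p1 ∨ (¬p2 → (p3 → p1))) → ((p2 → (p2 ∧ (p1 ∧ ¬p1))) → p3)): min(1, 1 − 0 + 1) = 1
(p3 → p3): min(1, 1 − 0.7 + 0.7) = 1
((¬(p1 ∨ (¬p2 → (p3 → p1))) → ((p2 → (p2 ∧ (p1 ∧ ¬p1))) → p3)) ∨ (p3 → p3)) = max(1, 1) = 1
((p3 → p3) → ((¬(p1 ∨ (¬p2 → (p3 → p1))) → ((p2 → (p2 ∧ (p1 ∧ ¬p1))) → p3)) ∨ (p3 → p3))): min(1, 1 − 1 + 1) = 1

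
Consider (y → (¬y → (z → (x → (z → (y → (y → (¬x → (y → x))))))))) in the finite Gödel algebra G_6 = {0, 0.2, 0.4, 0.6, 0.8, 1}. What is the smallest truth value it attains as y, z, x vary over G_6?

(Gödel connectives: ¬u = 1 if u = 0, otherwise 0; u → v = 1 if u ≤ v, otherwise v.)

Every assignment gives 1. For instance at y = 0, z = 0, x = 0:
  ¬y: Gödel ¬ of 0 = 1 (operand is 0)
  ¬x: Gödel ¬ of 0 = 1 (operand is 0)
  (y → x): 0 ≤ 0, so result = 1
  (¬x → (y → x)): 1 ≤ 1, so result = 1
  (y → (¬x → (y → x))): 0 ≤ 1, so result = 1
  (y → (y → (¬x → (y → x)))): 0 ≤ 1, so result = 1
  (z → (y → (y → (¬x → (y → x))))): 0 ≤ 1, so result = 1
  (x → (z → (y → (y → (¬x → (y → x)))))): 0 ≤ 1, so result = 1
  (z → (x → (z → (y → (y → (¬x → (y → x))))))): 0 ≤ 1, so result = 1
  (¬y → (z → (x → (z → (y → (y → (¬x → (y → x)))))))): 1 ≤ 1, so result = 1
  (y → (¬y → (z → (x → (z → (y → (y → (¬x → (y → x))))))))): 0 ≤ 1, so result = 1
All 216 assignments give value 1 — the formula is a G_6-tautology.

1.00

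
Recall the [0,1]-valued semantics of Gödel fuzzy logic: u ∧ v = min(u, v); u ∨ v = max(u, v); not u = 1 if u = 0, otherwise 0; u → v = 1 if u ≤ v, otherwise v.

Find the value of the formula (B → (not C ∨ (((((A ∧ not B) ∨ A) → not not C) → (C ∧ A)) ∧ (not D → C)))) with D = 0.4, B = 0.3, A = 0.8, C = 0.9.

1.00

not C: Gödel ¬ of 0.9 = 0 (operand ≠ 0)
not B: Gödel ¬ of 0.3 = 0 (operand ≠ 0)
(A ∧ not B) = min(0.8, 0) = 0
((A ∧ not B) ∨ A) = max(0, 0.8) = 0.8
not C: Gödel ¬ of 0.9 = 0 (operand ≠ 0)
not not C: Gödel ¬ of 0 = 1 (operand is 0)
(((A ∧ not B) ∨ A) → not not C): 0.8 ≤ 1, so result = 1
(C ∧ A) = min(0.9, 0.8) = 0.8
((((A ∧ not B) ∨ A) → not not C) → (C ∧ A)): 1 > 0.8, so result = 0.8
not D: Gödel ¬ of 0.4 = 0 (operand ≠ 0)
(not D → C): 0 ≤ 0.9, so result = 1
(((((A ∧ not B) ∨ A) → not not C) → (C ∧ A)) ∧ (not D → C)) = min(0.8, 1) = 0.8
(not C ∨ (((((A ∧ not B) ∨ A) → not not C) → (C ∧ A)) ∧ (not D → C))) = max(0, 0.8) = 0.8
(B → (not C ∨ (((((A ∧ not B) ∨ A) → not not C) → (C ∧ A)) ∧ (not D → C)))): 0.3 ≤ 0.8, so result = 1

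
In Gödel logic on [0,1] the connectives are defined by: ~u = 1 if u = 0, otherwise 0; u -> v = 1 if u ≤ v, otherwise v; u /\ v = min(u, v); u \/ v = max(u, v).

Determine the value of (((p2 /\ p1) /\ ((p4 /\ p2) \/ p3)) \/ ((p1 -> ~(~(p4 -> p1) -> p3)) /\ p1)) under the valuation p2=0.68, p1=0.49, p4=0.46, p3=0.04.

(p2 /\ p1) = min(0.68, 0.49) = 0.49
(p4 /\ p2) = min(0.46, 0.68) = 0.46
((p4 /\ p2) \/ p3) = max(0.46, 0.04) = 0.46
((p2 /\ p1) /\ ((p4 /\ p2) \/ p3)) = min(0.49, 0.46) = 0.46
(p4 -> p1): 0.46 ≤ 0.49, so result = 1
~(p4 -> p1): Gödel ¬ of 1 = 0 (operand ≠ 0)
(~(p4 -> p1) -> p3): 0 ≤ 0.04, so result = 1
~(~(p4 -> p1) -> p3): Gödel ¬ of 1 = 0 (operand ≠ 0)
(p1 -> ~(~(p4 -> p1) -> p3)): 0.49 > 0, so result = 0
((p1 -> ~(~(p4 -> p1) -> p3)) /\ p1) = min(0, 0.49) = 0
(((p2 /\ p1) /\ ((p4 /\ p2) \/ p3)) \/ ((p1 -> ~(~(p4 -> p1) -> p3)) /\ p1)) = max(0.46, 0) = 0.46

0.46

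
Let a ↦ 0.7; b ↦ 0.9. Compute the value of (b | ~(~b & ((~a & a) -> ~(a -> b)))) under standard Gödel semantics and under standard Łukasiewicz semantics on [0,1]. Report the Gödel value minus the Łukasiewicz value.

0.10

Gödel evaluation:
  ~b: Gödel ¬ of 0.9 = 0 (operand ≠ 0)
  ~a: Gödel ¬ of 0.7 = 0 (operand ≠ 0)
  (~a & a) = min(0, 0.7) = 0
  (a -> b): 0.7 ≤ 0.9, so result = 1
  ~(a -> b): Gödel ¬ of 1 = 0 (operand ≠ 0)
  ((~a & a) -> ~(a -> b)): 0 ≤ 0, so result = 1
  (~b & ((~a & a) -> ~(a -> b))) = min(0, 1) = 0
  ~(~b & ((~a & a) -> ~(a -> b))): Gödel ¬ of 0 = 1 (operand is 0)
  (b | ~(~b & ((~a & a) -> ~(a -> b)))) = max(0.9, 1) = 1
  Gödel value = 1
Łukasiewicz evaluation:
  ~b: Łukasiewicz ¬ gives 1 − 0.9 = 0.1
  ~a: Łukasiewicz ¬ gives 1 − 0.7 = 0.3
  (~a & a) = min(0.3, 0.7) = 0.3
  (a -> b): min(1, 1 − 0.7 + 0.9) = 1
  ~(a -> b): Łukasiewicz ¬ gives 1 − 1 = 0
  ((~a & a) -> ~(a -> b)): min(1, 1 − 0.3 + 0) = 0.7
  (~b & ((~a & a) -> ~(a -> b))) = min(0.1, 0.7) = 0.1
  ~(~b & ((~a & a) -> ~(a -> b))): Łukasiewicz ¬ gives 1 − 0.1 = 0.9
  (b | ~(~b & ((~a & a) -> ~(a -> b)))) = max(0.9, 0.9) = 0.9
  Łukasiewicz value = 0.9
Difference: 1 − 0.9 = 0.10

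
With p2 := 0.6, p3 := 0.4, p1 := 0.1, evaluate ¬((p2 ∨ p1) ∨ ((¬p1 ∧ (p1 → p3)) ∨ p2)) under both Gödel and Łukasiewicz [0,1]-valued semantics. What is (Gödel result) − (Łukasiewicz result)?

Gödel evaluation:
  (p2 ∨ p1) = max(0.6, 0.1) = 0.6
  ¬p1: Gödel ¬ of 0.1 = 0 (operand ≠ 0)
  (p1 → p3): 0.1 ≤ 0.4, so result = 1
  (¬p1 ∧ (p1 → p3)) = min(0, 1) = 0
  ((¬p1 ∧ (p1 → p3)) ∨ p2) = max(0, 0.6) = 0.6
  ((p2 ∨ p1) ∨ ((¬p1 ∧ (p1 → p3)) ∨ p2)) = max(0.6, 0.6) = 0.6
  ¬((p2 ∨ p1) ∨ ((¬p1 ∧ (p1 → p3)) ∨ p2)): Gödel ¬ of 0.6 = 0 (operand ≠ 0)
  Gödel value = 0
Łukasiewicz evaluation:
  (p2 ∨ p1) = max(0.6, 0.1) = 0.6
  ¬p1: Łukasiewicz ¬ gives 1 − 0.1 = 0.9
  (p1 → p3): min(1, 1 − 0.1 + 0.4) = 1
  (¬p1 ∧ (p1 → p3)) = min(0.9, 1) = 0.9
  ((¬p1 ∧ (p1 → p3)) ∨ p2) = max(0.9, 0.6) = 0.9
  ((p2 ∨ p1) ∨ ((¬p1 ∧ (p1 → p3)) ∨ p2)) = max(0.6, 0.9) = 0.9
  ¬((p2 ∨ p1) ∨ ((¬p1 ∧ (p1 → p3)) ∨ p2)): Łukasiewicz ¬ gives 1 − 0.9 = 0.1
  Łukasiewicz value = 0.1
Difference: 0 − 0.1 = -0.10

-0.10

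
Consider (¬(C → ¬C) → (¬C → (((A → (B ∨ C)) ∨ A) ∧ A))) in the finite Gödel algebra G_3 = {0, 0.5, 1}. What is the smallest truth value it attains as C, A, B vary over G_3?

Every assignment gives 1. For instance at C = 0, A = 0, B = 0:
  ¬C: Gödel ¬ of 0 = 1 (operand is 0)
  (C → ¬C): 0 ≤ 1, so result = 1
  ¬(C → ¬C): Gödel ¬ of 1 = 0 (operand ≠ 0)
  ¬C: Gödel ¬ of 0 = 1 (operand is 0)
  (B ∨ C) = max(0, 0) = 0
  (A → (B ∨ C)): 0 ≤ 0, so result = 1
  ((A → (B ∨ C)) ∨ A) = max(1, 0) = 1
  (((A → (B ∨ C)) ∨ A) ∧ A) = min(1, 0) = 0
  (¬C → (((A → (B ∨ C)) ∨ A) ∧ A)): 1 > 0, so result = 0
  (¬(C → ¬C) → (¬C → (((A → (B ∨ C)) ∨ A) ∧ A))): 0 ≤ 0, so result = 1
All 27 assignments give value 1 — the formula is a G_3-tautology.

1.00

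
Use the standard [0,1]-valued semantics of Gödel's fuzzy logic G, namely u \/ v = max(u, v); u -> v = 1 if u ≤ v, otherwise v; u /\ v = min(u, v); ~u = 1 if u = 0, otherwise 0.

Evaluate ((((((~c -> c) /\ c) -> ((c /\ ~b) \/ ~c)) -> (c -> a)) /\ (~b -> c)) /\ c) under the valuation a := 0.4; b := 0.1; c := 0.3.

~c: Gödel ¬ of 0.3 = 0 (operand ≠ 0)
(~c -> c): 0 ≤ 0.3, so result = 1
((~c -> c) /\ c) = min(1, 0.3) = 0.3
~b: Gödel ¬ of 0.1 = 0 (operand ≠ 0)
(c /\ ~b) = min(0.3, 0) = 0
~c: Gödel ¬ of 0.3 = 0 (operand ≠ 0)
((c /\ ~b) \/ ~c) = max(0, 0) = 0
(((~c -> c) /\ c) -> ((c /\ ~b) \/ ~c)): 0.3 > 0, so result = 0
(c -> a): 0.3 ≤ 0.4, so result = 1
((((~c -> c) /\ c) -> ((c /\ ~b) \/ ~c)) -> (c -> a)): 0 ≤ 1, so result = 1
~b: Gödel ¬ of 0.1 = 0 (operand ≠ 0)
(~b -> c): 0 ≤ 0.3, so result = 1
(((((~c -> c) /\ c) -> ((c /\ ~b) \/ ~c)) -> (c -> a)) /\ (~b -> c)) = min(1, 1) = 1
((((((~c -> c) /\ c) -> ((c /\ ~b) \/ ~c)) -> (c -> a)) /\ (~b -> c)) /\ c) = min(1, 0.3) = 0.3

0.30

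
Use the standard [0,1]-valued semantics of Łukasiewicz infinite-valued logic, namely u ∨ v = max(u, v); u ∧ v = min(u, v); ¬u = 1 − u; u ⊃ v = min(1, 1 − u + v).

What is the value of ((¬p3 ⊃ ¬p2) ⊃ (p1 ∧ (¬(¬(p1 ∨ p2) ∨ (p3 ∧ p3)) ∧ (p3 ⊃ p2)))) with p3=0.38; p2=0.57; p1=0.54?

¬p3: Łukasiewicz ¬ gives 1 − 0.38 = 0.62
¬p2: Łukasiewicz ¬ gives 1 − 0.57 = 0.43
(¬p3 ⊃ ¬p2): min(1, 1 − 0.62 + 0.43) = 0.81
(p1 ∨ p2) = max(0.54, 0.57) = 0.57
¬(p1 ∨ p2): Łukasiewicz ¬ gives 1 − 0.57 = 0.43
(p3 ∧ p3) = min(0.38, 0.38) = 0.38
(¬(p1 ∨ p2) ∨ (p3 ∧ p3)) = max(0.43, 0.38) = 0.43
¬(¬(p1 ∨ p2) ∨ (p3 ∧ p3)): Łukasiewicz ¬ gives 1 − 0.43 = 0.57
(p3 ⊃ p2): min(1, 1 − 0.38 + 0.57) = 1
(¬(¬(p1 ∨ p2) ∨ (p3 ∧ p3)) ∧ (p3 ⊃ p2)) = min(0.57, 1) = 0.57
(p1 ∧ (¬(¬(p1 ∨ p2) ∨ (p3 ∧ p3)) ∧ (p3 ⊃ p2))) = min(0.54, 0.57) = 0.54
((¬p3 ⊃ ¬p2) ⊃ (p1 ∧ (¬(¬(p1 ∨ p2) ∨ (p3 ∧ p3)) ∧ (p3 ⊃ p2)))): min(1, 1 − 0.81 + 0.54) = 0.73

0.73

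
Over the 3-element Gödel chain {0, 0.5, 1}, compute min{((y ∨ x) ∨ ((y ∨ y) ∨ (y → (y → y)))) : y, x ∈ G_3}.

Every assignment gives 1. For instance at y = 0, x = 0:
  (y ∨ x) = max(0, 0) = 0
  (y ∨ y) = max(0, 0) = 0
  (y → y): 0 ≤ 0, so result = 1
  (y → (y → y)): 0 ≤ 1, so result = 1
  ((y ∨ y) ∨ (y → (y → y))) = max(0, 1) = 1
  ((y ∨ x) ∨ ((y ∨ y) ∨ (y → (y → y)))) = max(0, 1) = 1
All 9 assignments give value 1 — the formula is a G_3-tautology.

1.00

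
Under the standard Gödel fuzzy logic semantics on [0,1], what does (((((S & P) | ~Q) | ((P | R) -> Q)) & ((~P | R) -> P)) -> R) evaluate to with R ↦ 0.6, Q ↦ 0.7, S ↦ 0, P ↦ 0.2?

(S & P) = min(0, 0.2) = 0
~Q: Gödel ¬ of 0.7 = 0 (operand ≠ 0)
((S & P) | ~Q) = max(0, 0) = 0
(P | R) = max(0.2, 0.6) = 0.6
((P | R) -> Q): 0.6 ≤ 0.7, so result = 1
(((S & P) | ~Q) | ((P | R) -> Q)) = max(0, 1) = 1
~P: Gödel ¬ of 0.2 = 0 (operand ≠ 0)
(~P | R) = max(0, 0.6) = 0.6
((~P | R) -> P): 0.6 > 0.2, so result = 0.2
((((S & P) | ~Q) | ((P | R) -> Q)) & ((~P | R) -> P)) = min(1, 0.2) = 0.2
(((((S & P) | ~Q) | ((P | R) -> Q)) & ((~P | R) -> P)) -> R): 0.2 ≤ 0.6, so result = 1

1.00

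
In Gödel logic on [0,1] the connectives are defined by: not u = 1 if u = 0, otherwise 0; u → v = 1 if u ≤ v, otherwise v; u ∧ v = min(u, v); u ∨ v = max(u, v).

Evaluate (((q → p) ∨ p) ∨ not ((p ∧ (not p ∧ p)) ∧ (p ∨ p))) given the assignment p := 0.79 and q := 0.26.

(q → p): 0.26 ≤ 0.79, so result = 1
((q → p) ∨ p) = max(1, 0.79) = 1
not p: Gödel ¬ of 0.79 = 0 (operand ≠ 0)
(not p ∧ p) = min(0, 0.79) = 0
(p ∧ (not p ∧ p)) = min(0.79, 0) = 0
(p ∨ p) = max(0.79, 0.79) = 0.79
((p ∧ (not p ∧ p)) ∧ (p ∨ p)) = min(0, 0.79) = 0
not ((p ∧ (not p ∧ p)) ∧ (p ∨ p)): Gödel ¬ of 0 = 1 (operand is 0)
(((q → p) ∨ p) ∨ not ((p ∧ (not p ∧ p)) ∧ (p ∨ p))) = max(1, 1) = 1

1.00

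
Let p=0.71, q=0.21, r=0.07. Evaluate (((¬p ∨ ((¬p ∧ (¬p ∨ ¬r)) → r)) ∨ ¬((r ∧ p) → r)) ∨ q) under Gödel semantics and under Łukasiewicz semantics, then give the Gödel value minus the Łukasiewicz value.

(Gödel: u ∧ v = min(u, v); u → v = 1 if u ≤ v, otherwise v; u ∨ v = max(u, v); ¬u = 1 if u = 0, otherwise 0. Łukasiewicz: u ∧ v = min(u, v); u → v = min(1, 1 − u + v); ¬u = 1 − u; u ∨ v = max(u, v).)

Gödel evaluation:
  ¬p: Gödel ¬ of 0.71 = 0 (operand ≠ 0)
  ¬p: Gödel ¬ of 0.71 = 0 (operand ≠ 0)
  ¬p: Gödel ¬ of 0.71 = 0 (operand ≠ 0)
  ¬r: Gödel ¬ of 0.07 = 0 (operand ≠ 0)
  (¬p ∨ ¬r) = max(0, 0) = 0
  (¬p ∧ (¬p ∨ ¬r)) = min(0, 0) = 0
  ((¬p ∧ (¬p ∨ ¬r)) → r): 0 ≤ 0.07, so result = 1
  (¬p ∨ ((¬p ∧ (¬p ∨ ¬r)) → r)) = max(0, 1) = 1
  (r ∧ p) = min(0.07, 0.71) = 0.07
  ((r ∧ p) → r): 0.07 ≤ 0.07, so result = 1
  ¬((r ∧ p) → r): Gödel ¬ of 1 = 0 (operand ≠ 0)
  ((¬p ∨ ((¬p ∧ (¬p ∨ ¬r)) → r)) ∨ ¬((r ∧ p) → r)) = max(1, 0) = 1
  (((¬p ∨ ((¬p ∧ (¬p ∨ ¬r)) → r)) ∨ ¬((r ∧ p) → r)) ∨ q) = max(1, 0.21) = 1
  Gödel value = 1
Łukasiewicz evaluation:
  ¬p: Łukasiewicz ¬ gives 1 − 0.71 = 0.29
  ¬p: Łukasiewicz ¬ gives 1 − 0.71 = 0.29
  ¬p: Łukasiewicz ¬ gives 1 − 0.71 = 0.29
  ¬r: Łukasiewicz ¬ gives 1 − 0.07 = 0.93
  (¬p ∨ ¬r) = max(0.29, 0.93) = 0.93
  (¬p ∧ (¬p ∨ ¬r)) = min(0.29, 0.93) = 0.29
  ((¬p ∧ (¬p ∨ ¬r)) → r): min(1, 1 − 0.29 + 0.07) = 0.78
  (¬p ∨ ((¬p ∧ (¬p ∨ ¬r)) → r)) = max(0.29, 0.78) = 0.78
  (r ∧ p) = min(0.07, 0.71) = 0.07
  ((r ∧ p) → r): min(1, 1 − 0.07 + 0.07) = 1
  ¬((r ∧ p) → r): Łukasiewicz ¬ gives 1 − 1 = 0
  ((¬p ∨ ((¬p ∧ (¬p ∨ ¬r)) → r)) ∨ ¬((r ∧ p) → r)) = max(0.78, 0) = 0.78
  (((¬p ∨ ((¬p ∧ (¬p ∨ ¬r)) → r)) ∨ ¬((r ∧ p) → r)) ∨ q) = max(0.78, 0.21) = 0.78
  Łukasiewicz value = 0.78
Difference: 1 − 0.78 = 0.22

0.22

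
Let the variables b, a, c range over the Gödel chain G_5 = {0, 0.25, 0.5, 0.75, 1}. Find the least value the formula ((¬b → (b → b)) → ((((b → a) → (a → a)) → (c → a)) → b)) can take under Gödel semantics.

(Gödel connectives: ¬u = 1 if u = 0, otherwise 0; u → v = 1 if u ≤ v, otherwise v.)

The minimum is attained at b = 0, a = 0, c = 0:
  ¬b: Gödel ¬ of 0 = 1 (operand is 0)
  (b → b): 0 ≤ 0, so result = 1
  (¬b → (b → b)): 1 ≤ 1, so result = 1
  (b → a): 0 ≤ 0, so result = 1
  (a → a): 0 ≤ 0, so result = 1
  ((b → a) → (a → a)): 1 ≤ 1, so result = 1
  (c → a): 0 ≤ 0, so result = 1
  (((b → a) → (a → a)) → (c → a)): 1 ≤ 1, so result = 1
  ((((b → a) → (a → a)) → (c → a)) → b): 1 > 0, so result = 0
  ((¬b → (b → b)) → ((((b → a) → (a → a)) → (c → a)) → b)): 1 > 0, so result = 0
Checking all 125 assignments confirms none give a value below 0.00.

0.00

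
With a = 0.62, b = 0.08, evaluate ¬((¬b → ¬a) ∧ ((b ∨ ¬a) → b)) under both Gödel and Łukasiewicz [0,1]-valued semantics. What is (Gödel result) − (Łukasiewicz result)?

Gödel evaluation:
  ¬b: Gödel ¬ of 0.08 = 0 (operand ≠ 0)
  ¬a: Gödel ¬ of 0.62 = 0 (operand ≠ 0)
  (¬b → ¬a): 0 ≤ 0, so result = 1
  ¬a: Gödel ¬ of 0.62 = 0 (operand ≠ 0)
  (b ∨ ¬a) = max(0.08, 0) = 0.08
  ((b ∨ ¬a) → b): 0.08 ≤ 0.08, so result = 1
  ((¬b → ¬a) ∧ ((b ∨ ¬a) → b)) = min(1, 1) = 1
  ¬((¬b → ¬a) ∧ ((b ∨ ¬a) → b)): Gödel ¬ of 1 = 0 (operand ≠ 0)
  Gödel value = 0
Łukasiewicz evaluation:
  ¬b: Łukasiewicz ¬ gives 1 − 0.08 = 0.92
  ¬a: Łukasiewicz ¬ gives 1 − 0.62 = 0.38
  (¬b → ¬a): min(1, 1 − 0.92 + 0.38) = 0.46
  ¬a: Łukasiewicz ¬ gives 1 − 0.62 = 0.38
  (b ∨ ¬a) = max(0.08, 0.38) = 0.38
  ((b ∨ ¬a) → b): min(1, 1 − 0.38 + 0.08) = 0.7
  ((¬b → ¬a) ∧ ((b ∨ ¬a) → b)) = min(0.46, 0.7) = 0.46
  ¬((¬b → ¬a) ∧ ((b ∨ ¬a) → b)): Łukasiewicz ¬ gives 1 − 0.46 = 0.54
  Łukasiewicz value = 0.54
Difference: 0 − 0.54 = -0.54

-0.54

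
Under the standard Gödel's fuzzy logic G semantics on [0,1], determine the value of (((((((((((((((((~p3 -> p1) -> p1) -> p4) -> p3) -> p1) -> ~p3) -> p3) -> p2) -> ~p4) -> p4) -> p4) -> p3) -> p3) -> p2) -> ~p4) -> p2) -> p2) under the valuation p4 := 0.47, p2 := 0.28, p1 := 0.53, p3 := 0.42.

0.28

~p3: Gödel ¬ of 0.42 = 0 (operand ≠ 0)
(~p3 -> p1): 0 ≤ 0.53, so result = 1
((~p3 -> p1) -> p1): 1 > 0.53, so result = 0.53
(((~p3 -> p1) -> p1) -> p4): 0.53 > 0.47, so result = 0.47
((((~p3 -> p1) -> p1) -> p4) -> p3): 0.47 > 0.42, so result = 0.42
(((((~p3 -> p1) -> p1) -> p4) -> p3) -> p1): 0.42 ≤ 0.53, so result = 1
~p3: Gödel ¬ of 0.42 = 0 (operand ≠ 0)
((((((~p3 -> p1) -> p1) -> p4) -> p3) -> p1) -> ~p3): 1 > 0, so result = 0
(((((((~p3 -> p1) -> p1) -> p4) -> p3) -> p1) -> ~p3) -> p3): 0 ≤ 0.42, so result = 1
((((((((~p3 -> p1) -> p1) -> p4) -> p3) -> p1) -> ~p3) -> p3) -> p2): 1 > 0.28, so result = 0.28
~p4: Gödel ¬ of 0.47 = 0 (operand ≠ 0)
(((((((((~p3 -> p1) -> p1) -> p4) -> p3) -> p1) -> ~p3) -> p3) -> p2) -> ~p4): 0.28 > 0, so result = 0
((((((((((~p3 -> p1) -> p1) -> p4) -> p3) -> p1) -> ~p3) -> p3) -> p2) -> ~p4) -> p4): 0 ≤ 0.47, so result = 1
(((((((((((~p3 -> p1) -> p1) -> p4) -> p3) -> p1) -> ~p3) -> p3) -> p2) -> ~p4) -> p4) -> p4): 1 > 0.47, so result = 0.47
((((((((((((~p3 -> p1) -> p1) -> p4) -> p3) -> p1) -> ~p3) -> p3) -> p2) -> ~p4) -> p4) -> p4) -> p3): 0.47 > 0.42, so result = 0.42
(((((((((((((~p3 -> p1) -> p1) -> p4) -> p3) -> p1) -> ~p3) -> p3) -> p2) -> ~p4) -> p4) -> p4) -> p3) -> p3): 0.42 ≤ 0.42, so result = 1
((((((((((((((~p3 -> p1) -> p1) -> p4) -> p3) -> p1) -> ~p3) -> p3) -> p2) -> ~p4) -> p4) -> p4) -> p3) -> p3) -> p2): 1 > 0.28, so result = 0.28
~p4: Gödel ¬ of 0.47 = 0 (operand ≠ 0)
(((((((((((((((~p3 -> p1) -> p1) -> p4) -> p3) -> p1) -> ~p3) -> p3) -> p2) -> ~p4) -> p4) -> p4) -> p3) -> p3) -> p2) -> ~p4): 0.28 > 0, so result = 0
((((((((((((((((~p3 -> p1) -> p1) -> p4) -> p3) -> p1) -> ~p3) -> p3) -> p2) -> ~p4) -> p4) -> p4) -> p3) -> p3) -> p2) -> ~p4) -> p2): 0 ≤ 0.28, so result = 1
(((((((((((((((((~p3 -> p1) -> p1) -> p4) -> p3) -> p1) -> ~p3) -> p3) -> p2) -> ~p4) -> p4) -> p4) -> p3) -> p3) -> p2) -> ~p4) -> p2) -> p2): 1 > 0.28, so result = 0.28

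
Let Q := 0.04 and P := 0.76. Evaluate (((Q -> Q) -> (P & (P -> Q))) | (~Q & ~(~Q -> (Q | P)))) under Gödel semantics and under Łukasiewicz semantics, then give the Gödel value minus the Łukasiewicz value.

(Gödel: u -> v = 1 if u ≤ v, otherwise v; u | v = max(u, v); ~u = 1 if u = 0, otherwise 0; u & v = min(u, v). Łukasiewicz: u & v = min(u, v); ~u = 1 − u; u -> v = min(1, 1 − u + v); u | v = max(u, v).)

Gödel evaluation:
  (Q -> Q): 0.04 ≤ 0.04, so result = 1
  (P -> Q): 0.76 > 0.04, so result = 0.04
  (P & (P -> Q)) = min(0.76, 0.04) = 0.04
  ((Q -> Q) -> (P & (P -> Q))): 1 > 0.04, so result = 0.04
  ~Q: Gödel ¬ of 0.04 = 0 (operand ≠ 0)
  ~Q: Gödel ¬ of 0.04 = 0 (operand ≠ 0)
  (Q | P) = max(0.04, 0.76) = 0.76
  (~Q -> (Q | P)): 0 ≤ 0.76, so result = 1
  ~(~Q -> (Q | P)): Gödel ¬ of 1 = 0 (operand ≠ 0)
  (~Q & ~(~Q -> (Q | P))) = min(0, 0) = 0
  (((Q -> Q) -> (P & (P -> Q))) | (~Q & ~(~Q -> (Q | P)))) = max(0.04, 0) = 0.04
  Gödel value = 0.04
Łukasiewicz evaluation:
  (Q -> Q): min(1, 1 − 0.04 + 0.04) = 1
  (P -> Q): min(1, 1 − 0.76 + 0.04) = 0.28
  (P & (P -> Q)) = min(0.76, 0.28) = 0.28
  ((Q -> Q) -> (P & (P -> Q))): min(1, 1 − 1 + 0.28) = 0.28
  ~Q: Łukasiewicz ¬ gives 1 − 0.04 = 0.96
  ~Q: Łukasiewicz ¬ gives 1 − 0.04 = 0.96
  (Q | P) = max(0.04, 0.76) = 0.76
  (~Q -> (Q | P)): min(1, 1 − 0.96 + 0.76) = 0.8
  ~(~Q -> (Q | P)): Łukasiewicz ¬ gives 1 − 0.8 = 0.2
  (~Q & ~(~Q -> (Q | P))) = min(0.96, 0.2) = 0.2
  (((Q -> Q) -> (P & (P -> Q))) | (~Q & ~(~Q -> (Q | P)))) = max(0.28, 0.2) = 0.28
  Łukasiewicz value = 0.28
Difference: 0.04 − 0.28 = -0.24

-0.24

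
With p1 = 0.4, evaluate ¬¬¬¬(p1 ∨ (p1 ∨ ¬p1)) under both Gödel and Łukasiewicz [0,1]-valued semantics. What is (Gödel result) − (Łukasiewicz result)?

Gödel evaluation:
  ¬p1: Gödel ¬ of 0.4 = 0 (operand ≠ 0)
  (p1 ∨ ¬p1) = max(0.4, 0) = 0.4
  (p1 ∨ (p1 ∨ ¬p1)) = max(0.4, 0.4) = 0.4
  ¬(p1 ∨ (p1 ∨ ¬p1)): Gödel ¬ of 0.4 = 0 (operand ≠ 0)
  ¬¬(p1 ∨ (p1 ∨ ¬p1)): Gödel ¬ of 0 = 1 (operand is 0)
  ¬¬¬(p1 ∨ (p1 ∨ ¬p1)): Gödel ¬ of 1 = 0 (operand ≠ 0)
  ¬¬¬¬(p1 ∨ (p1 ∨ ¬p1)): Gödel ¬ of 0 = 1 (operand is 0)
  Gödel value = 1
Łukasiewicz evaluation:
  ¬p1: Łukasiewicz ¬ gives 1 − 0.4 = 0.6
  (p1 ∨ ¬p1) = max(0.4, 0.6) = 0.6
  (p1 ∨ (p1 ∨ ¬p1)) = max(0.4, 0.6) = 0.6
  ¬(p1 ∨ (p1 ∨ ¬p1)): Łukasiewicz ¬ gives 1 − 0.6 = 0.4
  ¬¬(p1 ∨ (p1 ∨ ¬p1)): Łukasiewicz ¬ gives 1 − 0.4 = 0.6
  ¬¬¬(p1 ∨ (p1 ∨ ¬p1)): Łukasiewicz ¬ gives 1 − 0.6 = 0.4
  ¬¬¬¬(p1 ∨ (p1 ∨ ¬p1)): Łukasiewicz ¬ gives 1 − 0.4 = 0.6
  Łukasiewicz value = 0.6
Difference: 1 − 0.6 = 0.40

0.40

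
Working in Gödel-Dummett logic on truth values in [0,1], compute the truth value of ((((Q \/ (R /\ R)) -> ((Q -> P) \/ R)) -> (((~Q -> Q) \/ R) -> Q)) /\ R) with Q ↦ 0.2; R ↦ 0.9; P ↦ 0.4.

(R /\ R) = min(0.9, 0.9) = 0.9
(Q \/ (R /\ R)) = max(0.2, 0.9) = 0.9
(Q -> P): 0.2 ≤ 0.4, so result = 1
((Q -> P) \/ R) = max(1, 0.9) = 1
((Q \/ (R /\ R)) -> ((Q -> P) \/ R)): 0.9 ≤ 1, so result = 1
~Q: Gödel ¬ of 0.2 = 0 (operand ≠ 0)
(~Q -> Q): 0 ≤ 0.2, so result = 1
((~Q -> Q) \/ R) = max(1, 0.9) = 1
(((~Q -> Q) \/ R) -> Q): 1 > 0.2, so result = 0.2
(((Q \/ (R /\ R)) -> ((Q -> P) \/ R)) -> (((~Q -> Q) \/ R) -> Q)): 1 > 0.2, so result = 0.2
((((Q \/ (R /\ R)) -> ((Q -> P) \/ R)) -> (((~Q -> Q) \/ R) -> Q)) /\ R) = min(0.2, 0.9) = 0.2

0.20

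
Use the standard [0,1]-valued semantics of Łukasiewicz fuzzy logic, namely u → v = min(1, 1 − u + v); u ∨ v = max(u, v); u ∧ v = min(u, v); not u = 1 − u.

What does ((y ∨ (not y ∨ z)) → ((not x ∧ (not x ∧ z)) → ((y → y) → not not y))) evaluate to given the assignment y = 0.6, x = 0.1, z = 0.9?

0.80

not y: Łukasiewicz ¬ gives 1 − 0.6 = 0.4
(not y ∨ z) = max(0.4, 0.9) = 0.9
(y ∨ (not y ∨ z)) = max(0.6, 0.9) = 0.9
not x: Łukasiewicz ¬ gives 1 − 0.1 = 0.9
not x: Łukasiewicz ¬ gives 1 − 0.1 = 0.9
(not x ∧ z) = min(0.9, 0.9) = 0.9
(not x ∧ (not x ∧ z)) = min(0.9, 0.9) = 0.9
(y → y): min(1, 1 − 0.6 + 0.6) = 1
not y: Łukasiewicz ¬ gives 1 − 0.6 = 0.4
not not y: Łukasiewicz ¬ gives 1 − 0.4 = 0.6
((y → y) → not not y): min(1, 1 − 1 + 0.6) = 0.6
((not x ∧ (not x ∧ z)) → ((y → y) → not not y)): min(1, 1 − 0.9 + 0.6) = 0.7
((y ∨ (not y ∨ z)) → ((not x ∧ (not x ∧ z)) → ((y → y) → not not y))): min(1, 1 − 0.9 + 0.7) = 0.8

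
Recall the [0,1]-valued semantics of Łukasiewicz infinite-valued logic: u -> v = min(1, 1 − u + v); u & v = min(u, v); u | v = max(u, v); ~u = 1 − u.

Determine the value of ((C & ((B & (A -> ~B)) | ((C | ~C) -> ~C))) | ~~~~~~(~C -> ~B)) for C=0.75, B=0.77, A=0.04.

~B: Łukasiewicz ¬ gives 1 − 0.77 = 0.23
(A -> ~B): min(1, 1 − 0.04 + 0.23) = 1
(B & (A -> ~B)) = min(0.77, 1) = 0.77
~C: Łukasiewicz ¬ gives 1 − 0.75 = 0.25
(C | ~C) = max(0.75, 0.25) = 0.75
~C: Łukasiewicz ¬ gives 1 − 0.75 = 0.25
((C | ~C) -> ~C): min(1, 1 − 0.75 + 0.25) = 0.5
((B & (A -> ~B)) | ((C | ~C) -> ~C)) = max(0.77, 0.5) = 0.77
(C & ((B & (A -> ~B)) | ((C | ~C) -> ~C))) = min(0.75, 0.77) = 0.75
~C: Łukasiewicz ¬ gives 1 − 0.75 = 0.25
~B: Łukasiewicz ¬ gives 1 − 0.77 = 0.23
(~C -> ~B): min(1, 1 − 0.25 + 0.23) = 0.98
~(~C -> ~B): Łukasiewicz ¬ gives 1 − 0.98 = 0.02
~~(~C -> ~B): Łukasiewicz ¬ gives 1 − 0.02 = 0.98
~~~(~C -> ~B): Łukasiewicz ¬ gives 1 − 0.98 = 0.02
~~~~(~C -> ~B): Łukasiewicz ¬ gives 1 − 0.02 = 0.98
~~~~~(~C -> ~B): Łukasiewicz ¬ gives 1 − 0.98 = 0.02
~~~~~~(~C -> ~B): Łukasiewicz ¬ gives 1 − 0.02 = 0.98
((C & ((B & (A -> ~B)) | ((C | ~C) -> ~C))) | ~~~~~~(~C -> ~B)) = max(0.75, 0.98) = 0.98

0.98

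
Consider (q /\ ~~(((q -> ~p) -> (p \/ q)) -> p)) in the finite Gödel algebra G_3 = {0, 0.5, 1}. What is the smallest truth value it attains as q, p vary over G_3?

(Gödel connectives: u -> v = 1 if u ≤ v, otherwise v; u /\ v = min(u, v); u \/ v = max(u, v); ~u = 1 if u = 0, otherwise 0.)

0.00

The minimum is attained at q = 0, p = 0:
  ~p: Gödel ¬ of 0 = 1 (operand is 0)
  (q -> ~p): 0 ≤ 1, so result = 1
  (p \/ q) = max(0, 0) = 0
  ((q -> ~p) -> (p \/ q)): 1 > 0, so result = 0
  (((q -> ~p) -> (p \/ q)) -> p): 0 ≤ 0, so result = 1
  ~(((q -> ~p) -> (p \/ q)) -> p): Gödel ¬ of 1 = 0 (operand ≠ 0)
  ~~(((q -> ~p) -> (p \/ q)) -> p): Gödel ¬ of 0 = 1 (operand is 0)
  (q /\ ~~(((q -> ~p) -> (p \/ q)) -> p)) = min(0, 1) = 0
Checking all 9 assignments confirms none give a value below 0.00.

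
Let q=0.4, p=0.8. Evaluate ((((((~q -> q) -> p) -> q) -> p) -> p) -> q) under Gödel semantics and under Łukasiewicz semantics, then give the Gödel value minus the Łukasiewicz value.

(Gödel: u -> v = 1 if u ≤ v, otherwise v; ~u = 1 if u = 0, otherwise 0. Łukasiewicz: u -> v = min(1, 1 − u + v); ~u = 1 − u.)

-0.20

Gödel evaluation:
  ~q: Gödel ¬ of 0.4 = 0 (operand ≠ 0)
  (~q -> q): 0 ≤ 0.4, so result = 1
  ((~q -> q) -> p): 1 > 0.8, so result = 0.8
  (((~q -> q) -> p) -> q): 0.8 > 0.4, so result = 0.4
  ((((~q -> q) -> p) -> q) -> p): 0.4 ≤ 0.8, so result = 1
  (((((~q -> q) -> p) -> q) -> p) -> p): 1 > 0.8, so result = 0.8
  ((((((~q -> q) -> p) -> q) -> p) -> p) -> q): 0.8 > 0.4, so result = 0.4
  Gödel value = 0.4
Łukasiewicz evaluation:
  ~q: Łukasiewicz ¬ gives 1 − 0.4 = 0.6
  (~q -> q): min(1, 1 − 0.6 + 0.4) = 0.8
  ((~q -> q) -> p): min(1, 1 − 0.8 + 0.8) = 1
  (((~q -> q) -> p) -> q): min(1, 1 − 1 + 0.4) = 0.4
  ((((~q -> q) -> p) -> q) -> p): min(1, 1 − 0.4 + 0.8) = 1
  (((((~q -> q) -> p) -> q) -> p) -> p): min(1, 1 − 1 + 0.8) = 0.8
  ((((((~q -> q) -> p) -> q) -> p) -> p) -> q): min(1, 1 − 0.8 + 0.4) = 0.6
  Łukasiewicz value = 0.6
Difference: 0.4 − 0.6 = -0.20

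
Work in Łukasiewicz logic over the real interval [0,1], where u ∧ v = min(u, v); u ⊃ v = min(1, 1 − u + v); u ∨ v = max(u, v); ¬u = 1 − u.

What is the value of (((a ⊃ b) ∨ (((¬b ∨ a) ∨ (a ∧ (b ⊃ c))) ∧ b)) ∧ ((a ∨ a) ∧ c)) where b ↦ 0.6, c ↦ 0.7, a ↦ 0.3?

0.30

(a ⊃ b): min(1, 1 − 0.3 + 0.6) = 1
¬b: Łukasiewicz ¬ gives 1 − 0.6 = 0.4
(¬b ∨ a) = max(0.4, 0.3) = 0.4
(b ⊃ c): min(1, 1 − 0.6 + 0.7) = 1
(a ∧ (b ⊃ c)) = min(0.3, 1) = 0.3
((¬b ∨ a) ∨ (a ∧ (b ⊃ c))) = max(0.4, 0.3) = 0.4
(((¬b ∨ a) ∨ (a ∧ (b ⊃ c))) ∧ b) = min(0.4, 0.6) = 0.4
((a ⊃ b) ∨ (((¬b ∨ a) ∨ (a ∧ (b ⊃ c))) ∧ b)) = max(1, 0.4) = 1
(a ∨ a) = max(0.3, 0.3) = 0.3
((a ∨ a) ∧ c) = min(0.3, 0.7) = 0.3
(((a ⊃ b) ∨ (((¬b ∨ a) ∨ (a ∧ (b ⊃ c))) ∧ b)) ∧ ((a ∨ a) ∧ c)) = min(1, 0.3) = 0.3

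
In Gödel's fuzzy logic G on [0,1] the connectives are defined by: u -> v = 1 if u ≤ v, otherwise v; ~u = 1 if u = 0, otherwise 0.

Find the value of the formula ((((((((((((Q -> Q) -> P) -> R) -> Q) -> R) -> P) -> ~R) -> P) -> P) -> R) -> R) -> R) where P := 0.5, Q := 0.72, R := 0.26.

0.26

(Q -> Q): 0.72 ≤ 0.72, so result = 1
((Q -> Q) -> P): 1 > 0.5, so result = 0.5
(((Q -> Q) -> P) -> R): 0.5 > 0.26, so result = 0.26
((((Q -> Q) -> P) -> R) -> Q): 0.26 ≤ 0.72, so result = 1
(((((Q -> Q) -> P) -> R) -> Q) -> R): 1 > 0.26, so result = 0.26
((((((Q -> Q) -> P) -> R) -> Q) -> R) -> P): 0.26 ≤ 0.5, so result = 1
~R: Gödel ¬ of 0.26 = 0 (operand ≠ 0)
(((((((Q -> Q) -> P) -> R) -> Q) -> R) -> P) -> ~R): 1 > 0, so result = 0
((((((((Q -> Q) -> P) -> R) -> Q) -> R) -> P) -> ~R) -> P): 0 ≤ 0.5, so result = 1
(((((((((Q -> Q) -> P) -> R) -> Q) -> R) -> P) -> ~R) -> P) -> P): 1 > 0.5, so result = 0.5
((((((((((Q -> Q) -> P) -> R) -> Q) -> R) -> P) -> ~R) -> P) -> P) -> R): 0.5 > 0.26, so result = 0.26
(((((((((((Q -> Q) -> P) -> R) -> Q) -> R) -> P) -> ~R) -> P) -> P) -> R) -> R): 0.26 ≤ 0.26, so result = 1
((((((((((((Q -> Q) -> P) -> R) -> Q) -> R) -> P) -> ~R) -> P) -> P) -> R) -> R) -> R): 1 > 0.26, so result = 0.26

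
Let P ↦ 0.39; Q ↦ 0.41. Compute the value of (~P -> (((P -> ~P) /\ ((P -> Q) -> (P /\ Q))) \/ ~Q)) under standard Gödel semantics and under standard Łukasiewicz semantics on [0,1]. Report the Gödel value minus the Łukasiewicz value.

Gödel evaluation:
  ~P: Gödel ¬ of 0.39 = 0 (operand ≠ 0)
  ~P: Gödel ¬ of 0.39 = 0 (operand ≠ 0)
  (P -> ~P): 0.39 > 0, so result = 0
  (P -> Q): 0.39 ≤ 0.41, so result = 1
  (P /\ Q) = min(0.39, 0.41) = 0.39
  ((P -> Q) -> (P /\ Q)): 1 > 0.39, so result = 0.39
  ((P -> ~P) /\ ((P -> Q) -> (P /\ Q))) = min(0, 0.39) = 0
  ~Q: Gödel ¬ of 0.41 = 0 (operand ≠ 0)
  (((P -> ~P) /\ ((P -> Q) -> (P /\ Q))) \/ ~Q) = max(0, 0) = 0
  (~P -> (((P -> ~P) /\ ((P -> Q) -> (P /\ Q))) \/ ~Q)): 0 ≤ 0, so result = 1
  Gödel value = 1
Łukasiewicz evaluation:
  ~P: Łukasiewicz ¬ gives 1 − 0.39 = 0.61
  ~P: Łukasiewicz ¬ gives 1 − 0.39 = 0.61
  (P -> ~P): min(1, 1 − 0.39 + 0.61) = 1
  (P -> Q): min(1, 1 − 0.39 + 0.41) = 1
  (P /\ Q) = min(0.39, 0.41) = 0.39
  ((P -> Q) -> (P /\ Q)): min(1, 1 − 1 + 0.39) = 0.39
  ((P -> ~P) /\ ((P -> Q) -> (P /\ Q))) = min(1, 0.39) = 0.39
  ~Q: Łukasiewicz ¬ gives 1 − 0.41 = 0.59
  (((P -> ~P) /\ ((P -> Q) -> (P /\ Q))) \/ ~Q) = max(0.39, 0.59) = 0.59
  (~P -> (((P -> ~P) /\ ((P -> Q) -> (P /\ Q))) \/ ~Q)): min(1, 1 − 0.61 + 0.59) = 0.98
  Łukasiewicz value = 0.98
Difference: 1 − 0.98 = 0.02

0.02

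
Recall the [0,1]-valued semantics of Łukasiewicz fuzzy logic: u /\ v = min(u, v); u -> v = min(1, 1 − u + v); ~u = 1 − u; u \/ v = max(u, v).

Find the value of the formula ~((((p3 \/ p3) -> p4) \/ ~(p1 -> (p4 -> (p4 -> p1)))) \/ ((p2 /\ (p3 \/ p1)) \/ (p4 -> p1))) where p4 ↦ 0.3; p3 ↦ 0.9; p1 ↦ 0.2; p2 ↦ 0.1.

0.10

(p3 \/ p3) = max(0.9, 0.9) = 0.9
((p3 \/ p3) -> p4): min(1, 1 − 0.9 + 0.3) = 0.4
(p4 -> p1): min(1, 1 − 0.3 + 0.2) = 0.9
(p4 -> (p4 -> p1)): min(1, 1 − 0.3 + 0.9) = 1
(p1 -> (p4 -> (p4 -> p1))): min(1, 1 − 0.2 + 1) = 1
~(p1 -> (p4 -> (p4 -> p1))): Łukasiewicz ¬ gives 1 − 1 = 0
(((p3 \/ p3) -> p4) \/ ~(p1 -> (p4 -> (p4 -> p1)))) = max(0.4, 0) = 0.4
(p3 \/ p1) = max(0.9, 0.2) = 0.9
(p2 /\ (p3 \/ p1)) = min(0.1, 0.9) = 0.1
(p4 -> p1): min(1, 1 − 0.3 + 0.2) = 0.9
((p2 /\ (p3 \/ p1)) \/ (p4 -> p1)) = max(0.1, 0.9) = 0.9
((((p3 \/ p3) -> p4) \/ ~(p1 -> (p4 -> (p4 -> p1)))) \/ ((p2 /\ (p3 \/ p1)) \/ (p4 -> p1))) = max(0.4, 0.9) = 0.9
~((((p3 \/ p3) -> p4) \/ ~(p1 -> (p4 -> (p4 -> p1)))) \/ ((p2 /\ (p3 \/ p1)) \/ (p4 -> p1))): Łukasiewicz ¬ gives 1 − 0.9 = 0.1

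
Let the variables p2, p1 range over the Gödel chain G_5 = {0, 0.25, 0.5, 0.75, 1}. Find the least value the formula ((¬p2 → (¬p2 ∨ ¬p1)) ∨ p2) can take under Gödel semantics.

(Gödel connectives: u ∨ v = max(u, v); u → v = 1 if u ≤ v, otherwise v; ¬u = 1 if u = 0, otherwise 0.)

1.00

Every assignment gives 1. For instance at p2 = 0, p1 = 0:
  ¬p2: Gödel ¬ of 0 = 1 (operand is 0)
  ¬p2: Gödel ¬ of 0 = 1 (operand is 0)
  ¬p1: Gödel ¬ of 0 = 1 (operand is 0)
  (¬p2 ∨ ¬p1) = max(1, 1) = 1
  (¬p2 → (¬p2 ∨ ¬p1)): 1 ≤ 1, so result = 1
  ((¬p2 → (¬p2 ∨ ¬p1)) ∨ p2) = max(1, 0) = 1
All 25 assignments give value 1 — the formula is a G_5-tautology.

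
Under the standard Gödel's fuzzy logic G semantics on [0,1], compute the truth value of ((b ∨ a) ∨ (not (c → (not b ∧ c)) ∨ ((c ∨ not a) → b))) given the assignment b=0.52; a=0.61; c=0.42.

(b ∨ a) = max(0.52, 0.61) = 0.61
not b: Gödel ¬ of 0.52 = 0 (operand ≠ 0)
(not b ∧ c) = min(0, 0.42) = 0
(c → (not b ∧ c)): 0.42 > 0, so result = 0
not (c → (not b ∧ c)): Gödel ¬ of 0 = 1 (operand is 0)
not a: Gödel ¬ of 0.61 = 0 (operand ≠ 0)
(c ∨ not a) = max(0.42, 0) = 0.42
((c ∨ not a) → b): 0.42 ≤ 0.52, so result = 1
(not (c → (not b ∧ c)) ∨ ((c ∨ not a) → b)) = max(1, 1) = 1
((b ∨ a) ∨ (not (c → (not b ∧ c)) ∨ ((c ∨ not a) → b))) = max(0.61, 1) = 1

1.00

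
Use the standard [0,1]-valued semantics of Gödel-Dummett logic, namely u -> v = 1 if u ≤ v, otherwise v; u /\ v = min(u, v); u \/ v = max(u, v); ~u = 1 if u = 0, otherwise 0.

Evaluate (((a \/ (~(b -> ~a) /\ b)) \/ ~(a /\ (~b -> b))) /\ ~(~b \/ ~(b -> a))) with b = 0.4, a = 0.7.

~a: Gödel ¬ of 0.7 = 0 (operand ≠ 0)
(b -> ~a): 0.4 > 0, so result = 0
~(b -> ~a): Gödel ¬ of 0 = 1 (operand is 0)
(~(b -> ~a) /\ b) = min(1, 0.4) = 0.4
(a \/ (~(b -> ~a) /\ b)) = max(0.7, 0.4) = 0.7
~b: Gödel ¬ of 0.4 = 0 (operand ≠ 0)
(~b -> b): 0 ≤ 0.4, so result = 1
(a /\ (~b -> b)) = min(0.7, 1) = 0.7
~(a /\ (~b -> b)): Gödel ¬ of 0.7 = 0 (operand ≠ 0)
((a \/ (~(b -> ~a) /\ b)) \/ ~(a /\ (~b -> b))) = max(0.7, 0) = 0.7
~b: Gödel ¬ of 0.4 = 0 (operand ≠ 0)
(b -> a): 0.4 ≤ 0.7, so result = 1
~(b -> a): Gödel ¬ of 1 = 0 (operand ≠ 0)
(~b \/ ~(b -> a)) = max(0, 0) = 0
~(~b \/ ~(b -> a)): Gödel ¬ of 0 = 1 (operand is 0)
(((a \/ (~(b -> ~a) /\ b)) \/ ~(a /\ (~b -> b))) /\ ~(~b \/ ~(b -> a))) = min(0.7, 1) = 0.7

0.70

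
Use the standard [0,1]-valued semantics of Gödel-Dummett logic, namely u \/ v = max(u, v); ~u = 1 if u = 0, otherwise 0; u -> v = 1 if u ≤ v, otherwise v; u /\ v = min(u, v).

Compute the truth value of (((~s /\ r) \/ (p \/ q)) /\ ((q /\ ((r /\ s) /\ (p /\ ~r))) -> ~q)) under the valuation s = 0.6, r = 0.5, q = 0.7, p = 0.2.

~s: Gödel ¬ of 0.6 = 0 (operand ≠ 0)
(~s /\ r) = min(0, 0.5) = 0
(p \/ q) = max(0.2, 0.7) = 0.7
((~s /\ r) \/ (p \/ q)) = max(0, 0.7) = 0.7
(r /\ s) = min(0.5, 0.6) = 0.5
~r: Gödel ¬ of 0.5 = 0 (operand ≠ 0)
(p /\ ~r) = min(0.2, 0) = 0
((r /\ s) /\ (p /\ ~r)) = min(0.5, 0) = 0
(q /\ ((r /\ s) /\ (p /\ ~r))) = min(0.7, 0) = 0
~q: Gödel ¬ of 0.7 = 0 (operand ≠ 0)
((q /\ ((r /\ s) /\ (p /\ ~r))) -> ~q): 0 ≤ 0, so result = 1
(((~s /\ r) \/ (p \/ q)) /\ ((q /\ ((r /\ s) /\ (p /\ ~r))) -> ~q)) = min(0.7, 1) = 0.7

0.70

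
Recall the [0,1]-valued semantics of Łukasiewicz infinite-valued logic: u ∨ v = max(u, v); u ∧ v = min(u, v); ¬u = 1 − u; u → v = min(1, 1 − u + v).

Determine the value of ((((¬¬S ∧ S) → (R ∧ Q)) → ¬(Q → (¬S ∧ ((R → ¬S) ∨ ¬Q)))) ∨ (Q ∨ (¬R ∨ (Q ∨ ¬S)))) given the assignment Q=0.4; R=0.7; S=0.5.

0.50

¬S: Łukasiewicz ¬ gives 1 − 0.5 = 0.5
¬¬S: Łukasiewicz ¬ gives 1 − 0.5 = 0.5
(¬¬S ∧ S) = min(0.5, 0.5) = 0.5
(R ∧ Q) = min(0.7, 0.4) = 0.4
((¬¬S ∧ S) → (R ∧ Q)): min(1, 1 − 0.5 + 0.4) = 0.9
¬S: Łukasiewicz ¬ gives 1 − 0.5 = 0.5
¬S: Łukasiewicz ¬ gives 1 − 0.5 = 0.5
(R → ¬S): min(1, 1 − 0.7 + 0.5) = 0.8
¬Q: Łukasiewicz ¬ gives 1 − 0.4 = 0.6
((R → ¬S) ∨ ¬Q) = max(0.8, 0.6) = 0.8
(¬S ∧ ((R → ¬S) ∨ ¬Q)) = min(0.5, 0.8) = 0.5
(Q → (¬S ∧ ((R → ¬S) ∨ ¬Q))): min(1, 1 − 0.4 + 0.5) = 1
¬(Q → (¬S ∧ ((R → ¬S) ∨ ¬Q))): Łukasiewicz ¬ gives 1 − 1 = 0
(((¬¬S ∧ S) → (R ∧ Q)) → ¬(Q → (¬S ∧ ((R → ¬S) ∨ ¬Q)))): min(1, 1 − 0.9 + 0) = 0.1
¬R: Łukasiewicz ¬ gives 1 − 0.7 = 0.3
¬S: Łukasiewicz ¬ gives 1 − 0.5 = 0.5
(Q ∨ ¬S) = max(0.4, 0.5) = 0.5
(¬R ∨ (Q ∨ ¬S)) = max(0.3, 0.5) = 0.5
(Q ∨ (¬R ∨ (Q ∨ ¬S))) = max(0.4, 0.5) = 0.5
((((¬¬S ∧ S) → (R ∧ Q)) → ¬(Q → (¬S ∧ ((R → ¬S) ∨ ¬Q)))) ∨ (Q ∨ (¬R ∨ (Q ∨ ¬S)))) = max(0.1, 0.5) = 0.5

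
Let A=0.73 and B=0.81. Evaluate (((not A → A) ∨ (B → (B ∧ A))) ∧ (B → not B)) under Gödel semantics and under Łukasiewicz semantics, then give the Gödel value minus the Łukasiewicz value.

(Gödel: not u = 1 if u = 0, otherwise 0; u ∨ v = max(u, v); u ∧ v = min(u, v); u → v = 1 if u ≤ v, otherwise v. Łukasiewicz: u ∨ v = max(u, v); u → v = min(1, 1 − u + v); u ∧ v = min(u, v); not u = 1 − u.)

-0.38

Gödel evaluation:
  not A: Gödel ¬ of 0.73 = 0 (operand ≠ 0)
  (not A → A): 0 ≤ 0.73, so result = 1
  (B ∧ A) = min(0.81, 0.73) = 0.73
  (B → (B ∧ A)): 0.81 > 0.73, so result = 0.73
  ((not A → A) ∨ (B → (B ∧ A))) = max(1, 0.73) = 1
  not B: Gödel ¬ of 0.81 = 0 (operand ≠ 0)
  (B → not B): 0.81 > 0, so result = 0
  (((not A → A) ∨ (B → (B ∧ A))) ∧ (B → not B)) = min(1, 0) = 0
  Gödel value = 0
Łukasiewicz evaluation:
  not A: Łukasiewicz ¬ gives 1 − 0.73 = 0.27
  (not A → A): min(1, 1 − 0.27 + 0.73) = 1
  (B ∧ A) = min(0.81, 0.73) = 0.73
  (B → (B ∧ A)): min(1, 1 − 0.81 + 0.73) = 0.92
  ((not A → A) ∨ (B → (B ∧ A))) = max(1, 0.92) = 1
  not B: Łukasiewicz ¬ gives 1 − 0.81 = 0.19
  (B → not B): min(1, 1 − 0.81 + 0.19) = 0.38
  (((not A → A) ∨ (B → (B ∧ A))) ∧ (B → not B)) = min(1, 0.38) = 0.38
  Łukasiewicz value = 0.38
Difference: 0 − 0.38 = -0.38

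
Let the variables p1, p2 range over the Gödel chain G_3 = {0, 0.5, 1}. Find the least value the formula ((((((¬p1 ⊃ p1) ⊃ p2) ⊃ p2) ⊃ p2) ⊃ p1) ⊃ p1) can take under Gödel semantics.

The minimum is attained at p1 = 0.5, p2 = 0:
  ¬p1: Gödel ¬ of 0.5 = 0 (operand ≠ 0)
  (¬p1 ⊃ p1): 0 ≤ 0.5, so result = 1
  ((¬p1 ⊃ p1) ⊃ p2): 1 > 0, so result = 0
  (((¬p1 ⊃ p1) ⊃ p2) ⊃ p2): 0 ≤ 0, so result = 1
  ((((¬p1 ⊃ p1) ⊃ p2) ⊃ p2) ⊃ p2): 1 > 0, so result = 0
  (((((¬p1 ⊃ p1) ⊃ p2) ⊃ p2) ⊃ p2) ⊃ p1): 0 ≤ 0.5, so result = 1
  ((((((¬p1 ⊃ p1) ⊃ p2) ⊃ p2) ⊃ p2) ⊃ p1) ⊃ p1): 1 > 0.5, so result = 0.5
Checking all 9 assignments confirms none give a value below 0.50.

0.50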